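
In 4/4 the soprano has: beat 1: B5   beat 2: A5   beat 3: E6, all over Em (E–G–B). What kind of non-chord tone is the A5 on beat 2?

Escape tone.

The harmony at that moment is E minor triad (E, G, B); A5 is not a chord tone.
It is approached by step down from B5 and left by leap up to E6.
Step in, leap out, on a weak beat — an escape tone.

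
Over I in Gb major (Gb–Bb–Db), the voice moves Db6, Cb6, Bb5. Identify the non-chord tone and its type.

The harmony at that moment is Gb major triad (Gb, Bb, Db); Cb6 is not a chord tone.
It is approached by step down from Db6 and left by step down to Bb5.
Step in, step out in the same direction — a passing tone.

Cb6 is a passing tone.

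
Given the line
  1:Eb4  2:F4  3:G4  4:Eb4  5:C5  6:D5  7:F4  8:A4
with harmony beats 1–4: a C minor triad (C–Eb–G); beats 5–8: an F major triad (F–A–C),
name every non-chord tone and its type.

F4 (beat 2) — passing tone; D5 (beat 6) — escape tone.

The harmony at that moment is C minor triad (C, Eb, G); F4 is not a chord tone.
It is approached by step up from Eb4 and left by step up to G4.
Step in, step out in the same direction — a passing tone.
The harmony at that moment is F major triad (F, A, C); D5 is not a chord tone.
It is approached by step up from C5 and left by leap down to F4.
Step in, leap out — an escape tone.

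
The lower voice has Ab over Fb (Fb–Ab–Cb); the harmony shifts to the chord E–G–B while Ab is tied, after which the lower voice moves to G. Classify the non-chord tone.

Ab is a suspension.

The harmony at that moment is E minor triad (E, G, B); Ab is not a chord tone.
It is held over (the same pitch as the preceding Ab) and left by step down to G.
Held over from the previous chord and resolving down by step — a suspension.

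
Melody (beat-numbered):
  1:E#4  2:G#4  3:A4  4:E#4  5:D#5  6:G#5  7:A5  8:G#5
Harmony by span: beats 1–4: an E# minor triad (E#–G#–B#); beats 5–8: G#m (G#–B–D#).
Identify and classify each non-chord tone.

The harmony at that moment is E# minor triad (E#, G#, B#); A4 is not a chord tone.
It is approached by step up from G#4 and left by leap down to E#4.
Step in, leap out — an escape tone.
The harmony at that moment is G# minor triad (G#, B, D#); A5 is not a chord tone.
It is approached by step up from G#5 and left by step down to G#5.
Step away and step back to the same note — a neighbor tone (upper neighbor).

A4 (beat 3) — escape tone; A5 (beat 7) — neighbor tone.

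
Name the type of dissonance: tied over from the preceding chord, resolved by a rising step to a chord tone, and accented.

Retardation.

Approach: by preparation — the pitch is first a chord tone, then held (tied or repeated) while the harmony changes under it. Departure: up by step. Metric position: strong.
A prepared dissonance that resolves upward by step — a retardation. (The same figure resolving downward would be a suspension.)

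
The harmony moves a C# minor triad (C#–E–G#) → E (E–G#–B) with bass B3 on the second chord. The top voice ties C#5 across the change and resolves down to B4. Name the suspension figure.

At the second chord the bass is B3. The suspended C#5 lies a ninth above the bass; after resolving down by step to B4, the interval above the bass becomes an octave.
Suspension figures are named by those two intervals: 9–8.

9–8 suspension.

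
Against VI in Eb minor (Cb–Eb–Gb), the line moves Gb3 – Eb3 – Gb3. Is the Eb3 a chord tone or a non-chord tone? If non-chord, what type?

Cb major triad contains Cb, Eb, Gb; Eb is the third, so it is a chord tone.

Chord tone (the third of Cb major triad).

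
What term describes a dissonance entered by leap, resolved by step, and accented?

Appoggiatura.

Approach: by leap. Departure: by step. Metric position: strong.
Leap in, step out, in a metrically strong position — an appoggiatura. (It is the mirror image of the escape tone, which steps in and leaps out from a weak position.)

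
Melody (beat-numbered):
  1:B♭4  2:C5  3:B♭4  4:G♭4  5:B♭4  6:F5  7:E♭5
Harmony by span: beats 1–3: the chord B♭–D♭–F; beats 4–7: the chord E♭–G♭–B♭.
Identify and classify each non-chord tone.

The harmony at that moment is B♭ minor triad (B♭, D♭, F); C5 is not a chord tone.
It is approached by step up from B♭4 and left by step down to B♭4.
Step away and step back to the same note — a neighbor tone (upper neighbor).
The harmony at that moment is E♭ minor triad (E♭, G♭, B♭); F5 is not a chord tone.
It is approached by leap up from B♭4 and left by step down to E♭5.
Leap in, step out — an appoggiatura.

C5 (beat 2) — neighbor tone; F5 (beat 6) — appoggiatura.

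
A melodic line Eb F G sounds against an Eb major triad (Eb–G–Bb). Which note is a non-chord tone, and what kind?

F is a passing tone.

The harmony at that moment is Eb major triad (Eb, G, Bb); F is not a chord tone.
It is approached by step up from Eb and left by step up to G.
Step in, step out in the same direction — a passing tone.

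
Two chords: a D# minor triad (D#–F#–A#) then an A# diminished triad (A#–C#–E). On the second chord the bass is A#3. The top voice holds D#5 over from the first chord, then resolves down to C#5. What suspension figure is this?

At the second chord the bass is A#3. The suspended D#5 lies a fourth above the bass; after resolving down by step to C#5, the interval above the bass becomes a third.
Suspension figures are named by those two intervals: 4–3.

4–3 suspension.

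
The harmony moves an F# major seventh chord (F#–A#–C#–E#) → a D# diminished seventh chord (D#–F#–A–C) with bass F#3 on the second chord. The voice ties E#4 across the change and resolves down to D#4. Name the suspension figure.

7–6 suspension.

At the second chord the bass is F#3. The suspended E#4 lies a seventh above the bass; after resolving down by step to D#4, the interval above the bass becomes a sixth.
Suspension figures are named by those two intervals: 7–6.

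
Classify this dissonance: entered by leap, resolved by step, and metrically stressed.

Approach: by leap. Departure: by step. Metric position: strong.
Leap in, step out, in a metrically strong position — an appoggiatura. (It is the mirror image of the escape tone, which steps in and leaps out from a weak position.)

Appoggiatura.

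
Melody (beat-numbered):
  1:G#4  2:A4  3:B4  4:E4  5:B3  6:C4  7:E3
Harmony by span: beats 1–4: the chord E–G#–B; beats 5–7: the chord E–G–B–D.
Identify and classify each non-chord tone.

A4 (beat 2) — passing tone; C4 (beat 6) — escape tone.

The harmony at that moment is E major triad (E, G#, B); A4 is not a chord tone.
It is approached by step up from G#4 and left by step up to B4.
Step in, step out in the same direction — a passing tone.
The harmony at that moment is E minor seventh chord (E, G, B, D); C4 is not a chord tone.
It is approached by step up from B3 and left by leap down to E3.
Step in, leap out — an escape tone.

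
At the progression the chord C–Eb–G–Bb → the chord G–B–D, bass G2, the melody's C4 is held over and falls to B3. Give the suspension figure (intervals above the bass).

At the second chord the bass is G2. The suspended C4 lies a fourth above the bass; after resolving down by step to B3, the interval above the bass becomes a third.
Suspension figures are named by those two intervals: 4–3.

4–3 suspension.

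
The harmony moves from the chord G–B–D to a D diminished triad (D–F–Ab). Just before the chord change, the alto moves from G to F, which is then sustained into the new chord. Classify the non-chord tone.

The harmony at that moment is G major triad (G, B, D); F is not a chord tone.
It is approached by step down from G and then sustained as the same pitch into the next harmony.
Arriving early and becoming a chord tone when the harmony changes — an anticipation.

F is an anticipation.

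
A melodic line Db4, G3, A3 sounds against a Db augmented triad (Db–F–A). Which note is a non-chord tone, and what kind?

The harmony at that moment is Db augmented triad (Db, F, A); G3 is not a chord tone.
It is approached by leap down from Db4 and left by step up to A3.
Leap in, step out — an appoggiatura.

G3 is an appoggiatura.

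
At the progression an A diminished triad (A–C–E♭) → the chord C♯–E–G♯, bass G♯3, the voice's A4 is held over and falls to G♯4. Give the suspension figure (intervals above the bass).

9–8 suspension.

At the second chord the bass is G♯3. The suspended A4 lies a ninth above the bass; after resolving down by step to G♯4, the interval above the bass becomes an octave.
Suspension figures are named by those two intervals: 9–8.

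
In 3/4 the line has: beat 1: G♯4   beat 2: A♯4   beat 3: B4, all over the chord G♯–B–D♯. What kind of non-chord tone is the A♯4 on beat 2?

Passing tone.

The harmony at that moment is G♯ minor triad (G♯, B, D♯); A♯4 is not a chord tone.
It is approached by step up from G♯4 and left by step up to B4.
Step in, step out in the same direction — a passing tone.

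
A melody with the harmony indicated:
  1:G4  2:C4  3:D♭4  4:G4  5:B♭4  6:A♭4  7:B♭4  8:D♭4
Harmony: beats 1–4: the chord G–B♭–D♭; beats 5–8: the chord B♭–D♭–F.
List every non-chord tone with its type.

The harmony at that moment is G diminished triad (G, B♭, D♭); C4 is not a chord tone.
It is approached by leap down from G4 and left by step up to D♭4.
Leap in, step out — an appoggiatura.
The harmony at that moment is B♭ minor triad (B♭, D♭, F); A♭4 is not a chord tone.
It is approached by step down from B♭4 and left by step up to B♭4.
Step away and step back to the same note — a neighbor tone (lower neighbor).

C4 (beat 2) — appoggiatura; A♭4 (beat 6) — neighbor tone.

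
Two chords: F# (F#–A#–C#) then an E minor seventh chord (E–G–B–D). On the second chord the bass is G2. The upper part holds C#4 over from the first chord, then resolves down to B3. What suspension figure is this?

At the second chord the bass is G2. The suspended C#4 lies a fourth above the bass; after resolving down by step to B3, the interval above the bass becomes a third.
Suspension figures are named by those two intervals: 4–3.

4–3 suspension.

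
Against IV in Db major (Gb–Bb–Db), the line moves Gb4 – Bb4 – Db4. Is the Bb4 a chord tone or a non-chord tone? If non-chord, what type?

Chord tone (the third of Gb major triad).

Gb major triad contains Gb, Bb, Db; Bb is the third, so it is a chord tone.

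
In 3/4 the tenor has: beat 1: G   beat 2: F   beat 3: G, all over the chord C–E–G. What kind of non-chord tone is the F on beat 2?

Lower neighbor tone.

The harmony at that moment is C major triad (C, E, G); F is not a chord tone.
It is approached by step down from G and left by step up to G.
Step away and step back to the same note — a neighbor tone (lower neighbor).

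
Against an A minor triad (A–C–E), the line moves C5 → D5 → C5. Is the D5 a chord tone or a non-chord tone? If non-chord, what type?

Non-chord tone — a neighbor tone.

The harmony at that moment is A minor triad (A, C, E); D5 is not a chord tone.
It is approached by step up from C5 and left by step down to C5.
Step away and step back to the same note — a neighbor tone (upper neighbor).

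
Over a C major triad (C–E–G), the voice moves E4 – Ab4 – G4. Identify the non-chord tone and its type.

Ab4 is an appoggiatura.

The harmony at that moment is C major triad (C, E, G); Ab4 is not a chord tone.
It is approached by leap up from E4 and left by step down to G4.
Leap in, step out — an appoggiatura.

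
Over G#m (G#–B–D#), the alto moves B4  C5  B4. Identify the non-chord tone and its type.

The harmony at that moment is G# minor triad (G#, B, D#); C5 is not a chord tone.
It is approached by step up from B4 and left by step down to B4.
Step away and step back to the same note — a neighbor tone (upper neighbor).

C5 is a neighbor tone.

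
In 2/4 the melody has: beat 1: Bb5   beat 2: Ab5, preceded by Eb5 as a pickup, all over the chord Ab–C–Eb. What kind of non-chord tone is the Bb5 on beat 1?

The harmony at that moment is Ab major triad (Ab, C, Eb); Bb5 is not a chord tone.
It is approached by leap up from Eb5 and left by step down to Ab5.
Leap in, step out, metrically accented — an appoggiatura.

Appoggiatura.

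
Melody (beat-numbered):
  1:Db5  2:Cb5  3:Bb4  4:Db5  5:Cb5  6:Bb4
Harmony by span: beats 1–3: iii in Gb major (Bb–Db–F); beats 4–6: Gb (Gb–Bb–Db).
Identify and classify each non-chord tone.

Cb5 (beat 2) — passing tone; Cb5 (beat 5) — passing tone.

The harmony at that moment is Bb minor triad (Bb, Db, F); Cb5 is not a chord tone.
It is approached by step down from Db5 and left by step down to Bb4.
Step in, step out in the same direction — a passing tone.
The harmony at that moment is Gb major triad (Gb, Bb, Db); Cb5 is not a chord tone.
It is approached by step down from Db5 and left by step down to Bb4.
Step in, step out in the same direction — a passing tone.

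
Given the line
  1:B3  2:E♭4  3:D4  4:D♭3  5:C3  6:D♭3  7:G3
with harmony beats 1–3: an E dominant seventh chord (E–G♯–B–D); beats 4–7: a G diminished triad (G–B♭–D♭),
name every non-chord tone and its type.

The harmony at that moment is E dominant seventh chord (E, G♯, B, D); E♭4 is not a chord tone.
It is approached by leap up from B3 and left by step down to D4.
Leap in, step out — an appoggiatura.
The harmony at that moment is G diminished triad (G, B♭, D♭); C3 is not a chord tone.
It is approached by step down from D♭3 and left by step up to D♭3.
Step away and step back to the same note — a neighbor tone (lower neighbor).

E♭4 (beat 2) — appoggiatura; C3 (beat 5) — neighbor tone.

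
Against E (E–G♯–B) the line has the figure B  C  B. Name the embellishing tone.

The harmony at that moment is E major triad (E, G♯, B); C is not a chord tone.
It is approached by step up from B and left by step down to B.
Step away and step back to the same note — a neighbor tone (upper neighbor).

C is a neighbor tone.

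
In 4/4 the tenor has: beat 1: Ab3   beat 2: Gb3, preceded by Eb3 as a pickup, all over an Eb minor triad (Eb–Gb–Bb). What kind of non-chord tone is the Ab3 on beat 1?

The harmony at that moment is Eb minor triad (Eb, Gb, Bb); Ab3 is not a chord tone.
It is approached by leap up from Eb3 and left by step down to Gb3.
Leap in, step out, metrically accented — an appoggiatura.

Appoggiatura.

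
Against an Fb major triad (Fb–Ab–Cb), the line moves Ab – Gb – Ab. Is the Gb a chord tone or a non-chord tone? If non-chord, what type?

Non-chord tone — a neighbor tone.

The harmony at that moment is Fb major triad (Fb, Ab, Cb); Gb is not a chord tone.
It is approached by step down from Ab and left by step up to Ab.
Step away and step back to the same note — a neighbor tone (lower neighbor).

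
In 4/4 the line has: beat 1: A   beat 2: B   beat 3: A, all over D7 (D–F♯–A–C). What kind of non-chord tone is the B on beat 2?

The harmony at that moment is D dominant seventh chord (D, F♯, A, C); B is not a chord tone.
It is approached by step up from A and left by step down to A.
Step away and step back to the same note — a neighbor tone (upper neighbor).

Upper neighbor tone.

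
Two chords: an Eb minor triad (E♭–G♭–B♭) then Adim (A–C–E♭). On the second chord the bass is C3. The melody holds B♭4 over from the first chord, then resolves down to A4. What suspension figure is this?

At the second chord the bass is C3. The suspended B♭4 lies a seventh above the bass; after resolving down by step to A4, the interval above the bass becomes a sixth.
Suspension figures are named by those two intervals: 7–6.

7–6 suspension.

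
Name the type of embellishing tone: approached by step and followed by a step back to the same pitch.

Neighbor tone.

Approach: by step. Departure: by step in the opposite direction, back to the starting pitch.
Stepwise on both sides but reversing to return to the same chord tone — a neighbor tone. (Had it continued onward in the same direction it would be a passing tone instead.)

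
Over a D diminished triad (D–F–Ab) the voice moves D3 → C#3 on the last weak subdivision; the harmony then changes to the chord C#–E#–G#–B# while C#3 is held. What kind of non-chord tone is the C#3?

The harmony at that moment is D diminished triad (D, F, Ab); C#3 is not a chord tone.
It is approached by step down from D3 and then sustained as the same pitch into the next harmony.
Arriving early and becoming a chord tone when the harmony changes — an anticipation.

C#3 is an anticipation.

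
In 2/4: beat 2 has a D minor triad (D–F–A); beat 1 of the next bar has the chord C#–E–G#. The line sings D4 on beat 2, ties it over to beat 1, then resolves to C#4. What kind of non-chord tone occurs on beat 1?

Suspension.

The harmony at that moment is C# minor triad (C#, E, G#); D4 is not a chord tone.
It is held over (the same pitch as the preceding D4) and left by step down to C#4.
Held over from the previous chord and resolving down by step — a suspension.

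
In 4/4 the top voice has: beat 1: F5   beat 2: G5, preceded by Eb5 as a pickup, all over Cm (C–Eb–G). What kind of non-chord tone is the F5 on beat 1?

The harmony at that moment is C minor triad (C, Eb, G); F5 is not a chord tone.
It is approached by step up from Eb5 and left by step up to G5.
Step in, step out in the same direction — a passing tone.

Passing tone.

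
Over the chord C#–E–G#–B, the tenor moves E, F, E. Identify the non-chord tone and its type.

F is a neighbor tone.

The harmony at that moment is C# minor seventh chord (C#, E, G#, B); F is not a chord tone.
It is approached by step up from E and left by step down to E.
Step away and step back to the same note — a neighbor tone (upper neighbor).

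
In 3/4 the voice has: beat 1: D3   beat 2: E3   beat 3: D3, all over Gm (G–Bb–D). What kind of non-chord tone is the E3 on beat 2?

The harmony at that moment is G minor triad (G, Bb, D); E3 is not a chord tone.
It is approached by step up from D3 and left by step down to D3.
Step away and step back to the same note — a neighbor tone (upper neighbor).

Upper neighbor tone.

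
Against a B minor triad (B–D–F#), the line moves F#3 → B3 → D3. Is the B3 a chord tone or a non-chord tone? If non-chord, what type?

B minor triad contains B, D, F#; B is the root, so it is a chord tone.

Chord tone (the root of B minor triad).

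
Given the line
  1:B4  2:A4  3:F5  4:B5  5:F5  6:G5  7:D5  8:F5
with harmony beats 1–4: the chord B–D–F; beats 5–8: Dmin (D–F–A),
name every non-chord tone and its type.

The harmony at that moment is B diminished triad (B, D, F); A4 is not a chord tone.
It is approached by step down from B4 and left by leap up to F5.
Step in, leap out — an escape tone.
The harmony at that moment is D minor triad (D, F, A); G5 is not a chord tone.
It is approached by step up from F5 and left by leap down to D5.
Step in, leap out — an escape tone.

A4 (beat 2) — escape tone; G5 (beat 6) — escape tone.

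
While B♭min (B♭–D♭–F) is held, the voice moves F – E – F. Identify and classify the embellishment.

E is a neighbor tone.

The harmony at that moment is B♭ minor triad (B♭, D♭, F); E is not a chord tone.
It is approached by step down from F and left by step up to F.
Step away and step back to the same note — a neighbor tone (lower neighbor).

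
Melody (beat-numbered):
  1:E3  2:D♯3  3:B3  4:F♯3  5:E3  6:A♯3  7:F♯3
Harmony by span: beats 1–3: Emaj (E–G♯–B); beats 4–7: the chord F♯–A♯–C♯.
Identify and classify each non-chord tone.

D♯3 (beat 2) — escape tone; E3 (beat 5) — escape tone.

The harmony at that moment is E major triad (E, G♯, B); D♯3 is not a chord tone.
It is approached by step down from E3 and left by leap up to B3.
Step in, leap out — an escape tone.
The harmony at that moment is F♯ major triad (F♯, A♯, C♯); E3 is not a chord tone.
It is approached by step down from F♯3 and left by leap up to A♯3.
Step in, leap out — an escape tone.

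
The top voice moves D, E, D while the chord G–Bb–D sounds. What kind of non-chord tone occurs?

The harmony at that moment is G minor triad (G, Bb, D); E is not a chord tone.
It is approached by step up from D and left by step down to D.
Step away and step back to the same note — a neighbor tone (upper neighbor).

E is a neighbor tone.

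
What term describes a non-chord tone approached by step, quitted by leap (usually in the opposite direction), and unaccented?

Escape tone.

Approach: by step. Departure: by leap. Metric position: weak.
Step in, leap out, from a weak position — an escape tone (échappée). (It is the mirror image of the appoggiatura, which leaps in and steps out on a strong beat.)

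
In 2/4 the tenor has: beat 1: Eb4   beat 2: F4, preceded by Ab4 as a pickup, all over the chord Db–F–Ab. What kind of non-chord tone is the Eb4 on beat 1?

Appoggiatura.

The harmony at that moment is Db major triad (Db, F, Ab); Eb4 is not a chord tone.
It is approached by leap down from Ab4 and left by step up to F4.
Leap in, step out, metrically accented — an appoggiatura.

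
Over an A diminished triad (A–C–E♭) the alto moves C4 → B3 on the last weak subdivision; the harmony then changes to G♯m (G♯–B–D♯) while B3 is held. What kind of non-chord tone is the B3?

The harmony at that moment is A diminished triad (A, C, E♭); B3 is not a chord tone.
It is approached by step down from C4 and then sustained as the same pitch into the next harmony.
Arriving early and becoming a chord tone when the harmony changes — an anticipation.

B3 is an anticipation.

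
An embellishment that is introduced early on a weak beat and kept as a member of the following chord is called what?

Approach: ahead of the chord change (typically by step), so it is dissonant against the current harmony. Departure: none — the same pitch is restated or held and is a chord tone of the new harmony.
Dissonant first, consonant once the harmony catches up: the note simply arrives early — an anticipation. (The reverse timing, consonant first and dissonant after the change, would be a suspension or retardation.)

Anticipation.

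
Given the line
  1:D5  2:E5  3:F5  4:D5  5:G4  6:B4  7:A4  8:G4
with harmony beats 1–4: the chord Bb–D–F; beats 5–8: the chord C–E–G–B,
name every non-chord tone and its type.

The harmony at that moment is Bb major triad (Bb, D, F); E5 is not a chord tone.
It is approached by step up from D5 and left by step up to F5.
Step in, step out in the same direction — a passing tone.
The harmony at that moment is C major seventh chord (C, E, G, B); A4 is not a chord tone.
It is approached by step down from B4 and left by step down to G4.
Step in, step out in the same direction — a passing tone.

E5 (beat 2) — passing tone; A4 (beat 7) — passing tone.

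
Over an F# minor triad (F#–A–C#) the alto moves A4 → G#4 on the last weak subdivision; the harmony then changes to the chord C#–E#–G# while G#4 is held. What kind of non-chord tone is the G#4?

The harmony at that moment is F# minor triad (F#, A, C#); G#4 is not a chord tone.
It is approached by step down from A4 and then sustained as the same pitch into the next harmony.
Arriving early and becoming a chord tone when the harmony changes — an anticipation.

G#4 is an anticipation.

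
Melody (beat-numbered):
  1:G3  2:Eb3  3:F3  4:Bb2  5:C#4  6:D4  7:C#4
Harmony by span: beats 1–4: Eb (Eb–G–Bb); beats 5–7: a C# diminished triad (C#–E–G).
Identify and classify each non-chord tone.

F3 (beat 3) — escape tone; D4 (beat 6) — neighbor tone.

The harmony at that moment is Eb major triad (Eb, G, Bb); F3 is not a chord tone.
It is approached by step up from Eb3 and left by leap down to Bb2.
Step in, leap out — an escape tone.
The harmony at that moment is C# diminished triad (C#, E, G); D4 is not a chord tone.
It is approached by step up from C#4 and left by step down to C#4.
Step away and step back to the same note — a neighbor tone (upper neighbor).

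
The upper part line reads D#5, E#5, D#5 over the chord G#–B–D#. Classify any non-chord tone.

E#5 is a neighbor tone.

The harmony at that moment is G# minor triad (G#, B, D#); E#5 is not a chord tone.
It is approached by step up from D#5 and left by step down to D#5.
Step away and step back to the same note — a neighbor tone (upper neighbor).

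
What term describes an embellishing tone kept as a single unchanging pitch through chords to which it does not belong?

Approach: none. Departure: none — a single pitch is sustained while the chords change around it, passing through harmonies that do not contain it.
No melodic motion at all; the dissonance is created entirely by the moving harmonies against the stationary note — a pedal tone (pedal point).

Pedal tone.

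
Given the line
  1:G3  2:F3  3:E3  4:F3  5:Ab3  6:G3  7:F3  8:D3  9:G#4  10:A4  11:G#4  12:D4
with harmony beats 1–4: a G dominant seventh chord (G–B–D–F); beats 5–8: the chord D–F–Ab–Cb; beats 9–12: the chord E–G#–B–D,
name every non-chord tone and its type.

The harmony at that moment is G dominant seventh chord (G, B, D, F); E3 is not a chord tone.
It is approached by step down from F3 and left by step up to F3.
Step away and step back to the same note — a neighbor tone (lower neighbor).
The harmony at that moment is D diminished seventh chord (D, F, Ab, Cb); G3 is not a chord tone.
It is approached by step down from Ab3 and left by step down to F3.
Step in, step out in the same direction — a passing tone.
The harmony at that moment is E dominant seventh chord (E, G#, B, D); A4 is not a chord tone.
It is approached by step up from G#4 and left by step down to G#4.
Step away and step back to the same note — a neighbor tone (upper neighbor).

E3 (beat 3) — neighbor tone; G3 (beat 6) — passing tone; A4 (beat 10) — neighbor tone.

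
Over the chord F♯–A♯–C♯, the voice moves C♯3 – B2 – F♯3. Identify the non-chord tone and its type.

B2 is an escape tone.

The harmony at that moment is F♯ major triad (F♯, A♯, C♯); B2 is not a chord tone.
It is approached by step down from C♯3 and left by leap up to F♯3.
Step in, leap out — an escape tone.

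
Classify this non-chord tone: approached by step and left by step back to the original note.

Neighbor tone.

Approach: by step. Departure: by step in the opposite direction, back to the starting pitch.
Stepwise on both sides but reversing to return to the same chord tone — a neighbor tone. (Had it continued onward in the same direction it would be a passing tone instead.)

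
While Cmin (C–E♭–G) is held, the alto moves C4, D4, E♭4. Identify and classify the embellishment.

The harmony at that moment is C minor triad (C, E♭, G); D4 is not a chord tone.
It is approached by step up from C4 and left by step up to E♭4.
Step in, step out in the same direction — a passing tone.

D4 is a passing tone.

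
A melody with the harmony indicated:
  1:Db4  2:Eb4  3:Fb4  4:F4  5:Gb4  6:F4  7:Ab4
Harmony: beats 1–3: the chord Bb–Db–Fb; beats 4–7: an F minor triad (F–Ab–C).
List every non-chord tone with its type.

The harmony at that moment is Bb diminished triad (Bb, Db, Fb); Eb4 is not a chord tone.
It is approached by step up from Db4 and left by step up to Fb4.
Step in, step out in the same direction — a passing tone.
The harmony at that moment is F minor triad (F, Ab, C); Gb4 is not a chord tone.
It is approached by step up from F4 and left by step down to F4.
Step away and step back to the same note — a neighbor tone (upper neighbor).

Eb4 (beat 2) — passing tone; Gb4 (beat 5) — neighbor tone.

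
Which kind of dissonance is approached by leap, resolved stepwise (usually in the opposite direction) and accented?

Approach: by leap. Departure: by step. Metric position: strong.
Leap in, step out, in a metrically strong position — an appoggiatura. (It is the mirror image of the escape tone, which steps in and leaps out from a weak position.)

Appoggiatura.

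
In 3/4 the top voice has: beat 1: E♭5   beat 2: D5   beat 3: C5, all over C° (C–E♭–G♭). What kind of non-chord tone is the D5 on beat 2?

Passing tone.

The harmony at that moment is C diminished triad (C, E♭, G♭); D5 is not a chord tone.
It is approached by step down from E♭5 and left by step down to C5.
Step in, step out in the same direction — a passing tone.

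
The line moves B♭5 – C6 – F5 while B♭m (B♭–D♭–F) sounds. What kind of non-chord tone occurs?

C6 is an escape tone.

The harmony at that moment is B♭ minor triad (B♭, D♭, F); C6 is not a chord tone.
It is approached by step up from B♭5 and left by leap down to F5.
Step in, leap out — an escape tone.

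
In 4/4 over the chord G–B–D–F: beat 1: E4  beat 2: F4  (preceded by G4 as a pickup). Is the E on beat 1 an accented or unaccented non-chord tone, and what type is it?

Accented appoggiatura.

The harmony at that moment is G dominant seventh chord (G, B, D, F); E4 is not a chord tone.
It is approached by leap down from G4 and left by step up to F4.
Leap in, step out — an appoggiatura.
It falls on the downbeat, so it is accented.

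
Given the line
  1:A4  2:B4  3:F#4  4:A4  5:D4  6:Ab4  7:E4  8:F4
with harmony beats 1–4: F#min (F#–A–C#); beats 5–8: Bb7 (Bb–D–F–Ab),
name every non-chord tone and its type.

The harmony at that moment is F# minor triad (F#, A, C#); B4 is not a chord tone.
It is approached by step up from A4 and left by leap down to F#4.
Step in, leap out — an escape tone.
The harmony at that moment is Bb dominant seventh chord (Bb, D, F, Ab); E4 is not a chord tone.
It is approached by leap down from Ab4 and left by step up to F4.
Leap in, step out — an appoggiatura.

B4 (beat 2) — escape tone; E4 (beat 7) — appoggiatura.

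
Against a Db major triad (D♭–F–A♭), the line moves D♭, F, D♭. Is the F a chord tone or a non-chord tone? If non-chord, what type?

Chord tone (the third of Db major triad).

Db major triad contains D♭, F, A♭; F is the third, so it is a chord tone.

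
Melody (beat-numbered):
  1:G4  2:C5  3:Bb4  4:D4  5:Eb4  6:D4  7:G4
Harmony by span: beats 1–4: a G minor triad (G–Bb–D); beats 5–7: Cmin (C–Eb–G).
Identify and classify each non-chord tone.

C5 (beat 2) — appoggiatura; D4 (beat 6) — escape tone.

The harmony at that moment is G minor triad (G, Bb, D); C5 is not a chord tone.
It is approached by leap up from G4 and left by step down to Bb4.
Leap in, step out — an appoggiatura.
The harmony at that moment is C minor triad (C, Eb, G); D4 is not a chord tone.
It is approached by step down from Eb4 and left by leap up to G4.
Step in, leap out — an escape tone.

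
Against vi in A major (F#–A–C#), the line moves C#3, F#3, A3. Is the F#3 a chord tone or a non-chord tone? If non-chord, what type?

Chord tone (the root of F# minor triad).

F# minor triad contains F#, A, C#; F# is the root, so it is a chord tone.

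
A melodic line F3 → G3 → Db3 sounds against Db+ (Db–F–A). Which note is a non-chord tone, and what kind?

G3 is an escape tone.

The harmony at that moment is Db augmented triad (Db, F, A); G3 is not a chord tone.
It is approached by step up from F3 and left by leap down to Db3.
Step in, leap out — an escape tone.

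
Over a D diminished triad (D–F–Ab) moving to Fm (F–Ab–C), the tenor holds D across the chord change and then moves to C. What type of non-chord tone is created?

D is a suspension.

The harmony at that moment is F minor triad (F, Ab, C); D is not a chord tone.
It is held over (the same pitch as the preceding D) and left by step down to C.
Held over from the previous chord and resolving down by step — a suspension.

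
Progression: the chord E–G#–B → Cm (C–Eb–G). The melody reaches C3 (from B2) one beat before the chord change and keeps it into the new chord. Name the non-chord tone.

The harmony at that moment is E major triad (E, G#, B); C3 is not a chord tone.
It is approached by step up from B2 and then sustained as the same pitch into the next harmony.
Arriving early and becoming a chord tone when the harmony changes — an anticipation.

C3 is an anticipation.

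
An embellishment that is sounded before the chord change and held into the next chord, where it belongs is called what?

Approach: ahead of the chord change (typically by step), so it is dissonant against the current harmony. Departure: none — the same pitch is restated or held and is a chord tone of the new harmony.
Dissonant first, consonant once the harmony catches up: the note simply arrives early — an anticipation. (The reverse timing, consonant first and dissonant after the change, would be a suspension or retardation.)

Anticipation.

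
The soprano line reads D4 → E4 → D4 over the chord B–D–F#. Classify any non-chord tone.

The harmony at that moment is B minor triad (B, D, F#); E4 is not a chord tone.
It is approached by step up from D4 and left by step down to D4.
Step away and step back to the same note — a neighbor tone (upper neighbor).

E4 is a neighbor tone.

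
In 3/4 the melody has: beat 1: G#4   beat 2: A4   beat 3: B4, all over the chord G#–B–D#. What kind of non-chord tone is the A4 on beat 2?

Passing tone.

The harmony at that moment is G# minor triad (G#, B, D#); A4 is not a chord tone.
It is approached by step up from G#4 and left by step up to B4.
Step in, step out in the same direction — a passing tone.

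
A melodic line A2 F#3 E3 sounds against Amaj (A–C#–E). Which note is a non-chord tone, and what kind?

The harmony at that moment is A major triad (A, C#, E); F#3 is not a chord tone.
It is approached by leap up from A2 and left by step down to E3.
Leap in, step out — an appoggiatura.

F#3 is an appoggiatura.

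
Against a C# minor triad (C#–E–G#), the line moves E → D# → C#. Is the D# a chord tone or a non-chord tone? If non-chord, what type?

Non-chord tone — a passing tone.

The harmony at that moment is C# minor triad (C#, E, G#); D# is not a chord tone.
It is approached by step down from E and left by step down to C#.
Step in, step out in the same direction — a passing tone.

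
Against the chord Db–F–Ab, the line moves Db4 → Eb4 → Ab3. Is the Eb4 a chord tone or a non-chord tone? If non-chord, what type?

Non-chord tone — an escape tone.

The harmony at that moment is Db major triad (Db, F, Ab); Eb4 is not a chord tone.
It is approached by step up from Db4 and left by leap down to Ab3.
Step in, leap out — an escape tone.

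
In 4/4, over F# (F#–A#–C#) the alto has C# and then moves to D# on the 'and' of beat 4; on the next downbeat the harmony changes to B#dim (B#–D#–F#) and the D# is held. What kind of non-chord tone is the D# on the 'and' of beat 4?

Anticipation.

The harmony at that moment is F# major triad (F#, A#, C#); D# is not a chord tone.
It is approached by step up from C# and then sustained as the same pitch into the next harmony.
Arriving early and becoming a chord tone when the harmony changes — an anticipation.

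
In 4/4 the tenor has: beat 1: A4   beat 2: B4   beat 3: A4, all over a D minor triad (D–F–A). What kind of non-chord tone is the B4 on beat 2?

The harmony at that moment is D minor triad (D, F, A); B4 is not a chord tone.
It is approached by step up from A4 and left by step down to A4.
Step away and step back to the same note — a neighbor tone (upper neighbor).

Upper neighbor tone.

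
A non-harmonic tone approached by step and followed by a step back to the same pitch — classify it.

Approach: by step. Departure: by step in the opposite direction, back to the starting pitch.
Stepwise on both sides but reversing to return to the same chord tone — a neighbor tone. (Had it continued onward in the same direction it would be a passing tone instead.)

Neighbor tone.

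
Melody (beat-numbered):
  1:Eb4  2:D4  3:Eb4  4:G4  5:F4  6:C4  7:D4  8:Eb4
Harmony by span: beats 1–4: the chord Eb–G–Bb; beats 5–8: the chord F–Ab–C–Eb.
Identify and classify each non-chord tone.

The harmony at that moment is Eb major triad (Eb, G, Bb); D4 is not a chord tone.
It is approached by step down from Eb4 and left by step up to Eb4.
Step away and step back to the same note — a neighbor tone (lower neighbor).
The harmony at that moment is F minor seventh chord (F, Ab, C, Eb); D4 is not a chord tone.
It is approached by step up from C4 and left by step up to Eb4.
Step in, step out in the same direction — a passing tone.

D4 (beat 2) — neighbor tone; D4 (beat 7) — passing tone.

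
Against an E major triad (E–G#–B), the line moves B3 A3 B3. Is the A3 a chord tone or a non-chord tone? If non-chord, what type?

Non-chord tone — a neighbor tone.

The harmony at that moment is E major triad (E, G#, B); A3 is not a chord tone.
It is approached by step down from B3 and left by step up to B3.
Step away and step back to the same note — a neighbor tone (lower neighbor).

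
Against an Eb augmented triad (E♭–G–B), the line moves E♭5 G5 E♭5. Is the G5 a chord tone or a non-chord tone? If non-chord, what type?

Eb augmented triad contains E♭, G, B; G is the third, so it is a chord tone.

Chord tone (the third of Eb augmented triad).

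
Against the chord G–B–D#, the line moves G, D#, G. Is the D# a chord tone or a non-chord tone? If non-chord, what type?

Chord tone (the fifth of G augmented triad).

G augmented triad contains G, B, D#; D# is the fifth, so it is a chord tone.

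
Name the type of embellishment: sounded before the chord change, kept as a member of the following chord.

Anticipation.

Approach: ahead of the chord change (typically by step), so it is dissonant against the current harmony. Departure: none — the same pitch is restated or held and is a chord tone of the new harmony.
Dissonant first, consonant once the harmony catches up: the note simply arrives early — an anticipation. (The reverse timing, consonant first and dissonant after the change, would be a suspension or retardation.)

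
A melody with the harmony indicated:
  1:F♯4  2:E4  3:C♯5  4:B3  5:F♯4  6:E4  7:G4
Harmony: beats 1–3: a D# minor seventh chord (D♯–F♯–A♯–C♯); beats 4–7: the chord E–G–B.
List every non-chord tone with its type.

E4 (beat 2) — escape tone; F♯4 (beat 5) — appoggiatura.

The harmony at that moment is D♯ minor seventh chord (D♯, F♯, A♯, C♯); E4 is not a chord tone.
It is approached by step down from F♯4 and left by leap up to C♯5.
Step in, leap out — an escape tone.
The harmony at that moment is E minor triad (E, G, B); F♯4 is not a chord tone.
It is approached by leap up from B3 and left by step down to E4.
Leap in, step out — an appoggiatura.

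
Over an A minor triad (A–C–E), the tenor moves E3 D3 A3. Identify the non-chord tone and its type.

The harmony at that moment is A minor triad (A, C, E); D3 is not a chord tone.
It is approached by step down from E3 and left by leap up to A3.
Step in, leap out — an escape tone.

D3 is an escape tone.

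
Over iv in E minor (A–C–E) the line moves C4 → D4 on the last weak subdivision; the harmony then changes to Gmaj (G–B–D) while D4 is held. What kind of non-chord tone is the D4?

The harmony at that moment is A minor triad (A, C, E); D4 is not a chord tone.
It is approached by step up from C4 and then sustained as the same pitch into the next harmony.
Arriving early and becoming a chord tone when the harmony changes — an anticipation.

D4 is an anticipation.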